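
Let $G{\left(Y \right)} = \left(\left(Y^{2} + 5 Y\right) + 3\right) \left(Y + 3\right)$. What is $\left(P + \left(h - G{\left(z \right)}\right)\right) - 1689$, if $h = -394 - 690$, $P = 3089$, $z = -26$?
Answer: $12943$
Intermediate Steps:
$G{\left(Y \right)} = \left(3 + Y\right) \left(3 + Y^{2} + 5 Y\right)$ ($G{\left(Y \right)} = \left(3 + Y^{2} + 5 Y\right) \left(3 + Y\right) = \left(3 + Y\right) \left(3 + Y^{2} + 5 Y\right)$)
$h = -1084$ ($h = -394 - 690 = -1084$)
$\left(P + \left(h - G{\left(z \right)}\right)\right) - 1689 = \left(3089 - \left(-16483 - 468 + 5408\right)\right) - 1689 = \left(3089 - \left(-16951 + 5408\right)\right) - 1689 = \left(3089 - -11543\right) - 1689 = \left(3089 + \left(-1084 + 12627\right)\right) - 1689 = \left(3089 + 11543\right) - 1689 = 14632 - 1689 = 12943$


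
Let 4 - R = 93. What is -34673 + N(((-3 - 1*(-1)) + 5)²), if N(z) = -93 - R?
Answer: -34677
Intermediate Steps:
R = -89 (R = 4 - 1*93 = 4 - 93 = -89)
N(z) = -4 (N(z) = -93 - 1*(-89) = -93 + 89 = -4)
-34673 + N(((-3 - 1*(-1)) + 5)²) = -34673 - 4 = -34677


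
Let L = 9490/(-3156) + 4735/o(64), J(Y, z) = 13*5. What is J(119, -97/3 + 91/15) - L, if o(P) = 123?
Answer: 636435/21566 ≈ 29.511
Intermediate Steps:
J(Y, z) = 65
L = 765355/21566 (L = 9490/(-3156) + 4735/123 = 9490*(-1/3156) + 4735*(1/123) = -4745/1578 + 4735/123 = 765355/21566 ≈ 35.489)
J(119, -97/3 + 91/15) - L = 65 - 1*765355/21566 = 65 - 765355/21566 = 636435/21566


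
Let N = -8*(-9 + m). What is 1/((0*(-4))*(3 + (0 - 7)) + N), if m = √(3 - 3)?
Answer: 1/72 ≈ 0.013889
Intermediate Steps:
m = 0 (m = √0 = 0)
N = 72 (N = -8*(-9 + 0) = -8*(-9) = 72)
1/((0*(-4))*(3 + (0 - 7)) + N) = 1/((0*(-4))*(3 + (0 - 7)) + 72) = 1/(0*(3 - 7) + 72) = 1/(0*(-4) + 72) = 1/(0 + 72) = 1/72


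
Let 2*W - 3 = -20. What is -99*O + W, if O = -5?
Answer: 973/2 ≈ 486.50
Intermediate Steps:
W = -17/2 (W = 3/2 + (1/2)*(-20) = 3/2 - 10 = -17/2 ≈ -8.5000)
-99*O + W = -99*(-5) - 17/2 = 495 - 17/2 = 973/2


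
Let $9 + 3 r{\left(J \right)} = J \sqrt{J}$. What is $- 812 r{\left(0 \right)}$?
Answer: $2436$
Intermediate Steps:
$r{\left(J \right)} = -3 + \frac{J^{\frac{3}{2}}}{3}$ ($r{\left(J \right)} = -3 + \frac{J \sqrt{J}}{3} = -3 + \frac{J^{\frac{3}{2}}}{3}$)
$- 812 r{\left(0 \right)} = - 812 \left(-3 + \frac{0^{\frac{3}{2}}}{3}\right) = - 812 \left(-3 + \frac{1}{3} \cdot 0\right) = - 812 \left(-3 + 0\right) = \left(-812\right) \left(-3\right) = 2436$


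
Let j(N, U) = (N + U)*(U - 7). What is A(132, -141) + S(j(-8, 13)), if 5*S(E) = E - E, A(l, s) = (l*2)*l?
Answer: 34848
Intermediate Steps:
j(N, U) = (-7 + U)*(N + U) (j(N, U) = (N + U)*(-7 + U) = (-7 + U)*(N + U))
A(l, s) = 2*l² (A(l, s) = (2*l)*l = 2*l²)
S(E) = 0 (S(E) = (E - E)/5 = (⅕)*0 = 0)
A(132, -141) + S(j(-8, 13)) = 2*132² + 0 = 2*17424 + 0 = 34848 + 0 = 34848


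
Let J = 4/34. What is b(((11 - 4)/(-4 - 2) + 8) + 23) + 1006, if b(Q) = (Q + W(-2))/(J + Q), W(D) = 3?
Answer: 3076679/3055 ≈ 1007.1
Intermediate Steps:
J = 2/17 (J = 4*(1/34) = 2/17 ≈ 0.11765)
b(Q) = (3 + Q)/(2/17 + Q) (b(Q) = (Q + 3)/(2/17 + Q) = (3 + Q)/(2/17 + Q))
b(((11 - 4)/(-4 - 2) + 8) + 23) + 1006 = 17*(3 + (((11 - 4)/(-4 - 2) + 8) + 23))/(2 + 17*(((11 - 4)/(-4 - 2) + 8) + 23)) + 1006 = 17*(3 + ((7/(-6) + 8) + 23))/(2 + 17*((7/(-6) + 8) + 23)) + 1006 = 17*(3 + ((7*(-⅙) + 8) + 23))/(2 + 17*((7*(-⅙) + 8) + 23)) + 1006 = 17*(3 + ((-7/6 + 8) + 23))/(2 + 17*((-7/6 + 8) + 23)) + 1006 = 17*(3 + (41/6 + 23))/(2 + 17*(41/6 + 23)) + 1006 = 17*(3 + 179/6)/(2 + 17*(179/6)) + 1006 = 17*(197/6)/(2 + 3043/6) + 1006 = 17*(197/6)/(3055/6) + 1006 = 17*(6/3055)*(197/6) + 1006 = 3349/3055 + 1006 = 3076679/3055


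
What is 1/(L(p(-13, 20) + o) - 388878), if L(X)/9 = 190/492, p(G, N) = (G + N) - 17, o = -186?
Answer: -82/31887711 ≈ -2.5715e-6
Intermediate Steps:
p(G, N) = -17 + G + N
L(X) = 285/82 (L(X) = 9*(190/492) = 9*(190*(1/492)) = 9*(95/246) = 285/82)
1/(L(p(-13, 20) + o) - 388878) = 1/(285/82 - 388878) = 1/(-31887711/82) = -82/31887711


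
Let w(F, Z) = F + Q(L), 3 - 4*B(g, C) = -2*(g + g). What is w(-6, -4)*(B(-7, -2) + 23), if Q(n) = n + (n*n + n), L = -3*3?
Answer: 3819/4 ≈ 954.75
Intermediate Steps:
L = -9
B(g, C) = 3/4 + g (B(g, C) = 3/4 - (-1)*(g + g)/2 = 3/4 - (-1)*2*g/2 = 3/4 - (-1)*g = 3/4 + g)
Q(n) = n**2 + 2*n (Q(n) = n + (n**2 + n) = n + (n + n**2) = n**2 + 2*n)
w(F, Z) = 63 + F (w(F, Z) = F - 9*(2 - 9) = F - 9*(-7) = F + 63 = 63 + F)
w(-6, -4)*(B(-7, -2) + 23) = (63 - 6)*((3/4 - 7) + 23) = 57*(-25/4 + 23) = 57*(67/4) = 3819/4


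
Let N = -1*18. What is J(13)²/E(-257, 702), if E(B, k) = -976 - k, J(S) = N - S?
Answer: -961/1678 ≈ -0.57271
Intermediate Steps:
N = -18
J(S) = -18 - S
J(13)²/E(-257, 702) = (-18 - 1*13)²/(-976 - 1*702) = (-18 - 13)²/(-976 - 702) = (-31)²/(-1678) = 961*(-1/1678) = -961/1678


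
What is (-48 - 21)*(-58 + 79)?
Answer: -1449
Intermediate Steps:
(-48 - 21)*(-58 + 79) = -69*21 = -1449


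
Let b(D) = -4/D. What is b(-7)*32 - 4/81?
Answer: 10340/567 ≈ 18.236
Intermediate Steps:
b(-7)*32 - 4/81 = -4/(-7)*32 - 4/81 = -4*(-⅐)*32 - 4*1/81 = (4/7)*32 - 4/81 = 128/7 - 4/81 = 10340/567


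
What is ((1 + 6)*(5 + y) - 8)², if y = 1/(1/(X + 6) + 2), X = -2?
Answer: 73441/81 ≈ 906.68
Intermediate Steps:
y = 4/9 (y = 1/(1/(-2 + 6) + 2) = 1/(1/4 + 2) = 1/(¼ + 2) = 1/(9/4) = 4/9 ≈ 0.44444)
((1 + 6)*(5 + y) - 8)² = ((1 + 6)*(5 + 4/9) - 8)² = (7*(49/9) - 8)² = (343/9 - 8)² = (271/9)² = 73441/81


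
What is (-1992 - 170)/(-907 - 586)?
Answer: 2162/1493 ≈ 1.4481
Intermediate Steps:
(-1992 - 170)/(-907 - 586) = -2162/(-1493) = -1/1493*(-2162) = 2162/1493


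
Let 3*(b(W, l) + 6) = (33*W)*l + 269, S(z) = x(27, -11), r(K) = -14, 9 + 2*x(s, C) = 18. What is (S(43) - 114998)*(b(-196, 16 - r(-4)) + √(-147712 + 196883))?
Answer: 44568950743/6 - 229987*√49171/2 ≈ 7.4027e+9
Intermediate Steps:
x(s, C) = 9/2 (x(s, C) = -9/2 + (½)*18 = -9/2 + 9 = 9/2)
S(z) = 9/2
b(W, l) = 251/3 + 11*W*l (b(W, l) = -6 + ((33*W)*l + 269)/3 = -6 + (33*W*l + 269)/3 = -6 + (269 + 33*W*l)/3 = -6 + (269/3 + 11*W*l) = 251/3 + 11*W*l)
(S(43) - 114998)*(b(-196, 16 - r(-4)) + √(-147712 + 196883)) = (9/2 - 114998)*((251/3 + 11*(-196)*(16 - 1*(-14))) + √(-147712 + 196883)) = -229987*((251/3 + 11*(-196)*(16 + 14)) + √49171)/2 = -229987*((251/3 + 11*(-196)*30) + √49171)/2 = -229987*((251/3 - 64680) + √49171)/2 = -229987*(-193789/3 + √49171)/2 = 44568950743/6 - 229987*√49171/2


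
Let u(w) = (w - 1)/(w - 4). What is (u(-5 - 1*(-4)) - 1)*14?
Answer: -42/5 ≈ -8.4000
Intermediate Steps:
u(w) = (-1 + w)/(-4 + w)
(u(-5 - 1*(-4)) - 1)*14 = ((-1 + (-5 - 1*(-4)))/(-4 + (-5 - 1*(-4))) - 1)*14 = ((-1 + (-5 + 4))/(-4 + (-5 + 4)) - 1)*14 = ((-1 - 1)/(-4 - 1) - 1)*14 = (-2/(-5) - 1)*14 = (-⅕*(-2) - 1)*14 = (⅖ - 1)*14 = -⅗*14 = -42/5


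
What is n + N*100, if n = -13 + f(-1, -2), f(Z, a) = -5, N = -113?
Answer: -11318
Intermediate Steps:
n = -18 (n = -13 - 5 = -18)
n + N*100 = -18 - 113*100 = -18 - 11300 = -11318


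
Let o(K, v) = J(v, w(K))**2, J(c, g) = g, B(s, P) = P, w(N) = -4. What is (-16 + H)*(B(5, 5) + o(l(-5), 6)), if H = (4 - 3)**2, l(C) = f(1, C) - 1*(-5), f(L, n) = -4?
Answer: -315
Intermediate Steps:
l(C) = 1 (l(C) = -4 - 1*(-5) = -4 + 5 = 1)
H = 1 (H = 1**2 = 1)
o(K, v) = 16 (o(K, v) = (-4)**2 = 16)
(-16 + H)*(B(5, 5) + o(l(-5), 6)) = (-16 + 1)*(5 + 16) = -15*21 = -315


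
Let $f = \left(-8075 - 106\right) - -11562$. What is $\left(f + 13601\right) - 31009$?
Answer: $-14027$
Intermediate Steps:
$f = 3381$ ($f = -8181 + 11562 = 3381$)
$\left(f + 13601\right) - 31009 = \left(3381 + 13601\right) - 31009 = 16982 - 31009 = -14027$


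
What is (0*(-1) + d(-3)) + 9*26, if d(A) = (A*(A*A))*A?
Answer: 315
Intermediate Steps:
d(A) = A⁴ (d(A) = (A*A²)*A = A³*A = A⁴)
(0*(-1) + d(-3)) + 9*26 = (0*(-1) + (-3)⁴) + 9*26 = (0 + 81) + 234 = 81 + 234 = 315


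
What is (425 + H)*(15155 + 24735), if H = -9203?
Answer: -350154420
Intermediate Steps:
(425 + H)*(15155 + 24735) = (425 - 9203)*(15155 + 24735) = -8778*39890 = -350154420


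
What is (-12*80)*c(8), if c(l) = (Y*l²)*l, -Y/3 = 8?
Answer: 11796480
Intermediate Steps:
Y = -24 (Y = -3*8 = -24)
c(l) = -24*l³ (c(l) = (-24*l²)*l = -24*l³)
(-12*80)*c(8) = (-12*80)*(-24*8³) = -(-23040)*512 = -960*(-12288) = 11796480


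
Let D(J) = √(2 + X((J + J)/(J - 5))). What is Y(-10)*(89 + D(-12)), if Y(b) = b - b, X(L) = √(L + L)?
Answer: 0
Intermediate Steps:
X(L) = √2*√L (X(L) = √(2*L) = √2*√L)
Y(b) = 0
D(J) = √(2 + 2*√(J/(-5 + J))) (D(J) = √(2 + √2*√((J + J)/(J - 5))) = √(2 + √2*√((2*J)/(-5 + J))) = √(2 + √2*√(2*J/(-5 + J))) = √(2 + √2*(√2*√(J/(-5 + J)))) = √(2 + 2*√(J/(-5 + J))))
Y(-10)*(89 + D(-12)) = 0*(89 + √(2 + 2*√(-12/(-5 - 12)))) = 0*(89 + √(2 + 2*√(-12/(-17)))) = 0*(89 + √(2 + 2*√(-12*(-1/17)))) = 0*(89 + √(2 + 2*√(12/17))) = 0*(89 + √(2 + 2*(2*√51/17))) = 0*(89 + √(2 + 4*√51/17)) = 0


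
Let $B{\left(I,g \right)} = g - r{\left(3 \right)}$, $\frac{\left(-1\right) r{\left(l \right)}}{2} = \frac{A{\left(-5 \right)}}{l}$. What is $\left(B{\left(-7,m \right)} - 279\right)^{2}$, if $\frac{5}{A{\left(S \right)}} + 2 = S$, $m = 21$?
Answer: $\frac{29463184}{441} \approx 66810.0$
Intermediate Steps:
$A{\left(S \right)} = \frac{5}{-2 + S}$
$r{\left(l \right)} = \frac{10}{7 l}$ ($r{\left(l \right)} = - 2 \frac{5 \frac{1}{-2 - 5}}{l} = - 2 \frac{5 \frac{1}{-7}}{l} = - 2 \frac{5 \left(- \frac{1}{7}\right)}{l} = - 2 \left(- \frac{5}{7 l}\right) = \frac{10}{7 l}$)
$B{\left(I,g \right)} = - \frac{10}{21} + g$ ($B{\left(I,g \right)} = g - \frac{10}{7 \cdot 3} = g - \frac{10}{7} \cdot \frac{1}{3} = g - \frac{10}{21} = - \frac{10}{21} + g$)
$\left(B{\left(-7,m \right)} - 279\right)^{2} = \left(\left(- \frac{10}{21} + 21\right) - 279\right)^{2} = \left(\frac{431}{21} - 279\right)^{2} = \left(- \frac{5428}{21}\right)^{2} = \frac{29463184}{441}$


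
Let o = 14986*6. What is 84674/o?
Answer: 42337/44958 ≈ 0.94170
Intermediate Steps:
o = 89916
84674/o = 84674/89916 = 84674*(1/89916) = 42337/44958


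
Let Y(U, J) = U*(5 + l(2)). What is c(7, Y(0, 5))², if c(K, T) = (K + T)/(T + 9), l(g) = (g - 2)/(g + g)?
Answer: 49/81 ≈ 0.60494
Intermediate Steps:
l(g) = (-2 + g)/(2*g) (l(g) = (-2 + g)/((2*g)) = (-2 + g)*(1/(2*g)) = (-2 + g)/(2*g))
Y(U, J) = 5*U (Y(U, J) = U*(5 + (½)*(-2 + 2)/2) = U*(5 + (½)*(½)*0) = U*(5 + 0) = U*5 = 5*U)
c(K, T) = (K + T)/(9 + T)
c(7, Y(0, 5))² = ((7 + 5*0)/(9 + 5*0))² = ((7 + 0)/(9 + 0))² = (7/9)² = 49/81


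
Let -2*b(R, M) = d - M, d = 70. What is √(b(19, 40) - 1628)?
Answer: I*√1643 ≈ 40.534*I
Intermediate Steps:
b(R, M) = -35 + M/2 (b(R, M) = -(70 - M)/2 = -35 + M/2)
√(b(19, 40) - 1628) = √((-35 + (½)*40) - 1628) = √((-35 + 20) - 1628) = √(-15 - 1628) = √(-1643) = I*√1643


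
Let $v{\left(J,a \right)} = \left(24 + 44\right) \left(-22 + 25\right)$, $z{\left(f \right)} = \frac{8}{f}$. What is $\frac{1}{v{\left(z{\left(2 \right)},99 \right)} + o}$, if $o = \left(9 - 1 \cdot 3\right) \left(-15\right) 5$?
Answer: $- \frac{1}{246} \approx -0.004065$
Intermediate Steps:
$v{\left(J,a \right)} = 204$ ($v{\left(J,a \right)} = 68 \cdot 3 = 204$)
$o = -450$ ($o = \left(9 - 3\right) \left(-15\right) 5 = 6 \left(-15\right) 5 = \left(-90\right) 5 = -450$)
$\frac{1}{v{\left(z{\left(2 \right)},99 \right)} + o} = \frac{1}{204 - 450} = \frac{1}{-246} = - \frac{1}{246}$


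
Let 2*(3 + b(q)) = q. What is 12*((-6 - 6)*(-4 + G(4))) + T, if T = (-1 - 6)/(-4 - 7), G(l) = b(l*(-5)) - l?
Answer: 33271/11 ≈ 3024.6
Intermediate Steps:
b(q) = -3 + q/2
G(l) = -3 - 7*l/2 (G(l) = (-3 + (l*(-5))/2) - l = (-3 + (-5*l)/2) - l = (-3 - 5*l/2) - l = -3 - 7*l/2)
T = 7/11 (T = -7/(-11) = -7*(-1/11) = 7/11 ≈ 0.63636)
12*((-6 - 6)*(-4 + G(4))) + T = 12*((-6 - 6)*(-4 + (-3 - 7/2*4))) + 7/11 = 12*(-12*(-4 + (-3 - 14))) + 7/11 = 12*(-12*(-4 - 17)) + 7/11 = 12*(-12*(-21)) + 7/11 = 12*252 + 7/11 = 3024 + 7/11 = 33271/11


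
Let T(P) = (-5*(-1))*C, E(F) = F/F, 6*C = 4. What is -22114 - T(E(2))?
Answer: -66352/3 ≈ -22117.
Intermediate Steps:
C = ⅔ (C = (⅙)*4 = ⅔ ≈ 0.66667)
E(F) = 1
T(P) = 10/3 (T(P) = -5*(-1)*(⅔) = 5*(⅔) = 10/3)
-22114 - T(E(2)) = -22114 - 1*10/3 = -22114 - 10/3 = -66352/3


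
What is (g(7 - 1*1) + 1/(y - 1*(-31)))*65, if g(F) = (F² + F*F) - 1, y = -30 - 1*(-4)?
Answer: 4628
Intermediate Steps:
y = -26 (y = -30 + 4 = -26)
g(F) = -1 + 2*F² (g(F) = (F² + F²) - 1 = 2*F² - 1 = -1 + 2*F²)
(g(7 - 1*1) + 1/(y - 1*(-31)))*65 = ((-1 + 2*(7 - 1*1)²) + 1/(-26 - 1*(-31)))*65 = ((-1 + 2*(7 - 1)²) + 1/(-26 + 31))*65 = ((-1 + 2*6²) + 1/5)*65 = ((-1 + 2*36) + ⅕)*65 = ((-1 + 72) + ⅕)*65 = (71 + ⅕)*65 = (356/5)*65 = 4628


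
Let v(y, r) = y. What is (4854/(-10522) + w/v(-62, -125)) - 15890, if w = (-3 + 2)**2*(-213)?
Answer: -5182061861/326182 ≈ -15887.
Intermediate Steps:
w = -213 (w = (-1)**2*(-213) = 1*(-213) = -213)
(4854/(-10522) + w/v(-62, -125)) - 15890 = (4854/(-10522) - 213/(-62)) - 15890 = (4854*(-1/10522) - 213*(-1/62)) - 15890 = (-2427/5261 + 213/62) - 15890 = 970119/326182 - 15890 = -5182061861/326182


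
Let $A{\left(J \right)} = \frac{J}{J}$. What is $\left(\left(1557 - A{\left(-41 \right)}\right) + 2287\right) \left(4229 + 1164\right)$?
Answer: $20725299$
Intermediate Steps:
$A{\left(J \right)} = 1$
$\left(\left(1557 - A{\left(-41 \right)}\right) + 2287\right) \left(4229 + 1164\right) = \left(\left(1557 - 1\right) + 2287\right) \left(4229 + 1164\right) = \left(\left(1557 - 1\right) + 2287\right) 5393 = \left(1556 + 2287\right) 5393 = 3843 \cdot 5393 = 20725299$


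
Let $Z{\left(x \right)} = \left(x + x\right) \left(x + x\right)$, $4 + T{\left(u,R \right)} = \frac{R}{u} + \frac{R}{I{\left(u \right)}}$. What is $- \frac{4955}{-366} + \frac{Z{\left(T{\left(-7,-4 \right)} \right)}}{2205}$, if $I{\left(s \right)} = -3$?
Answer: $\frac{1607033693}{118633410} \approx 13.546$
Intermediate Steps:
$T{\left(u,R \right)} = -4 - \frac{R}{3} + \frac{R}{u}$ ($T{\left(u,R \right)} = -4 + \left(\frac{R}{u} + \frac{R}{-3}\right) = -4 + \left(\frac{R}{u} + R \left(- \frac{1}{3}\right)\right) = -4 - \left(\frac{R}{3} - \frac{R}{u}\right) = -4 - \frac{R}{3} + \frac{R}{u}$)
$Z{\left(x \right)} = 4 x^{2}$ ($Z{\left(x \right)} = 2 x 2 x = 4 x^{2}$)
$- \frac{4955}{-366} + \frac{Z{\left(T{\left(-7,-4 \right)} \right)}}{2205} = - \frac{4955}{-366} + \frac{4 \left(-4 - - \frac{4}{3} - \frac{4}{-7}\right)^{2}}{2205} = \left(-4955\right) \left(- \frac{1}{366}\right) + 4 \left(-4 + \frac{4}{3} - - \frac{4}{7}\right)^{2} \cdot \frac{1}{2205} = \frac{4955}{366} + 4 \left(-4 + \frac{4}{3} + \frac{4}{7}\right)^{2} \cdot \frac{1}{2205} = \frac{4955}{366} + 4 \left(- \frac{44}{21}\right)^{2} \cdot \frac{1}{2205} = \frac{4955}{366} + 4 \cdot \frac{1936}{441} \cdot \frac{1}{2205} = \frac{4955}{366} + \frac{7744}{441} \cdot \frac{1}{2205} = \frac{4955}{366} + \frac{7744}{972405} = \frac{1607033693}{118633410}$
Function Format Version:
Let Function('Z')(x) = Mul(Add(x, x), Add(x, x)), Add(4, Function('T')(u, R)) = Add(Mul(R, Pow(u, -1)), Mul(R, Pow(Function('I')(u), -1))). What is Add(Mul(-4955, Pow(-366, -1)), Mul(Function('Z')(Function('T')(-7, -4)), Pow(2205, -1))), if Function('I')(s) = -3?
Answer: Rational(1607033693, 118633410) ≈ 13.546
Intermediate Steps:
Function('T')(u, R) = Add(-4, Mul(Rational(-1, 3), R), Mul(R, Pow(u, -1))) (Function('T')(u, R) = Add(-4, Add(Mul(R, Pow(u, -1)), Mul(R, Pow(-3, -1)))) = Add(-4, Add(Mul(R, Pow(u, -1)), Mul(R, Rational(-1, 3)))) = Add(-4, Add(Mul(R, Pow(u, -1)), Mul(Rational(-1, 3), R))) = Add(-4, Add(Mul(Rational(-1, 3), R), Mul(R, Pow(u, -1)))) = Add(-4, Mul(Rational(-1, 3), R), Mul(R, Pow(u, -1))))
Function('Z')(x) = Mul(4, Pow(x, 2)) (Function('Z')(x) = Mul(Mul(2, x), Mul(2, x)) = Mul(4, Pow(x, 2)))
Add(Mul(-4955, Pow(-366, -1)), Mul(Function('Z')(Function('T')(-7, -4)), Pow(2205, -1))) = Add(Mul(-4955, Pow(-366, -1)), Mul(Mul(4, Pow(Add(-4, Mul(Rational(-1, 3), -4), Mul(-4, Pow(-7, -1))), 2)), Pow(2205, -1))) = Add(Mul(-4955, Rational(-1, 366)), Mul(Mul(4, Pow(Add(-4, Rational(4, 3), Mul(-4, Rational(-1, 7))), 2)), Rational(1, 2205))) = Add(Rational(4955, 366), Mul(Mul(4, Pow(Add(-4, Rational(4, 3), Rational(4, 7)), 2)), Rational(1, 2205))) = Add(Rational(4955, 366), Mul(Mul(4, Pow(Rational(-44, 21), 2)), Rational(1, 2205))) = Add(Rational(4955, 366), Mul(Mul(4, Rational(1936, 441)), Rational(1, 2205))) = Add(Rational(4955, 366), Mul(Rational(7744, 441), Rational(1, 2205))) = Add(Rational(4955, 366), Rational(7744, 972405)) = Rational(1607033693, 118633410)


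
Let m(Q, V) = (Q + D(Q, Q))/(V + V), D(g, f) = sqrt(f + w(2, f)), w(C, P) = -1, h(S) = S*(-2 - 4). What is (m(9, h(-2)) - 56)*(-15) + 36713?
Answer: 300379/8 - 5*sqrt(2)/4 ≈ 37546.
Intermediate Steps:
h(S) = -6*S (h(S) = S*(-6) = -6*S)
D(g, f) = sqrt(-1 + f) (D(g, f) = sqrt(f - 1) = sqrt(-1 + f))
m(Q, V) = (Q + sqrt(-1 + Q))/(2*V) (m(Q, V) = (Q + sqrt(-1 + Q))/(V + V) = (Q + sqrt(-1 + Q))/((2*V)) = (Q + sqrt(-1 + Q))*(1/(2*V)) = (Q + sqrt(-1 + Q))/(2*V))
(m(9, h(-2)) - 56)*(-15) + 36713 = ((9 + sqrt(-1 + 9))/(2*((-6*(-2)))) - 56)*(-15) + 36713 = ((1/2)*(9 + sqrt(8))/12 - 56)*(-15) + 36713 = ((1/2)*(1/12)*(9 + 2*sqrt(2)) - 56)*(-15) + 36713 = ((3/8 + sqrt(2)/12) - 56)*(-15) + 36713 = (-445/8 + sqrt(2)/12)*(-15) + 36713 = (6675/8 - 5*sqrt(2)/4) + 36713 = 300379/8 - 5*sqrt(2)/4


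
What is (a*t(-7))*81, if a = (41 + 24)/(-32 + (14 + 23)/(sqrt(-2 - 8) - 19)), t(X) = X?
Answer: 13241475/12179 - 38961*I*sqrt(10)/12179 ≈ 1087.2 - 10.116*I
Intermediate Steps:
a = 65/(-32 + 37/(-19 + I*sqrt(10))) (a = 65/(-32 + 37/(sqrt(-10) - 19)) = 65/(-32 + 37/(I*sqrt(10) - 19)) = 65/(-32 + 37/(-19 + I*sqrt(10))) ≈ -1.9175 + 0.017842*I)
(a*t(-7))*81 = ((-163475/85253 + 481*I*sqrt(10)/85253)*(-7))*81 = (163475/12179 - 481*I*sqrt(10)/12179)*81 = 13241475/12179 - 38961*I*sqrt(10)/12179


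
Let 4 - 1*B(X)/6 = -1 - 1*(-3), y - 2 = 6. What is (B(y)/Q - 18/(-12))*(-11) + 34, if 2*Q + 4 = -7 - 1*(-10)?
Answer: 563/2 ≈ 281.50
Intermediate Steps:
y = 8 (y = 2 + 6 = 8)
Q = -1/2 (Q = -2 + (-7 - 1*(-10))/2 = -2 + (-7 + 10)/2 = -2 + (1/2)*3 = -2 + 3/2 = -1/2 ≈ -0.50000)
B(X) = 12 (B(X) = 24 - 6*(-1 - 1*(-3)) = 24 - 6*(-1 + 3) = 24 - 6*2 = 24 - 12 = 12)
(B(y)/Q - 18/(-12))*(-11) + 34 = (12/(-1/2) - 18/(-12))*(-11) + 34 = (12*(-2) - 18*(-1/12))*(-11) + 34 = (-24 + 3/2)*(-11) + 34 = -45/2*(-11) + 34 = 495/2 + 34 = 563/2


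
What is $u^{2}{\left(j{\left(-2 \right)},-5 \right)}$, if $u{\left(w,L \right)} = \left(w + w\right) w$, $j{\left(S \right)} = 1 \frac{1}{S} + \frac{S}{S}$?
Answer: $\frac{1}{4} \approx 0.25$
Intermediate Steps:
$j{\left(S \right)} = 1 + \frac{1}{S}$ ($j{\left(S \right)} = \frac{1}{S} + 1 = 1 + \frac{1}{S}$)
$u{\left(w,L \right)} = 2 w^{2}$ ($u{\left(w,L \right)} = 2 w w = 2 w^{2}$)
$u^{2}{\left(j{\left(-2 \right)},-5 \right)} = \left(2 \left(\frac{1 - 2}{-2}\right)^{2}\right)^{2} = \left(2 \left(\left(- \frac{1}{2}\right) \left(-1\right)\right)^{2}\right)^{2} = \left(\frac{2}{4}\right)^{2} = \left(2 \cdot \frac{1}{4}\right)^{2} = \left(\frac{1}{2}\right)^{2} = \frac{1}{4}$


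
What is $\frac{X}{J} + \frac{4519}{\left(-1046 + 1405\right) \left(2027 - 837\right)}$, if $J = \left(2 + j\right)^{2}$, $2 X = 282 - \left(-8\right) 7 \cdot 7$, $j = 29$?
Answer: $\frac{148312529}{410548810} \approx 0.36125$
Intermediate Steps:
$X = 337$ ($X = \frac{282 - \left(-8\right) 7 \cdot 7}{2} = \frac{282 - \left(-56\right) 7}{2} = \frac{282 - -392}{2} = \frac{282 + 392}{2} = \frac{1}{2} \cdot 674 = 337$)
$J = 961$ ($J = \left(2 + 29\right)^{2} = 31^{2} = 961$)
$\frac{X}{J} + \frac{4519}{\left(-1046 + 1405\right) \left(2027 - 837\right)} = \frac{337}{961} + \frac{4519}{\left(-1046 + 1405\right) \left(2027 - 837\right)} = 337 \cdot \frac{1}{961} + \frac{4519}{359 \cdot 1190} = \frac{337}{961} + \frac{4519}{427210} = \frac{148312529}{410548810}$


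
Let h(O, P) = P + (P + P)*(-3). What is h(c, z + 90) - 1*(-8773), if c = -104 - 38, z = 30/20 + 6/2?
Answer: 16601/2 ≈ 8300.5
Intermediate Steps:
z = 9/2 (z = 30*(1/20) + 6*(1/2) = 3/2 + 3 = 9/2 ≈ 4.5000)
c = -142
h(O, P) = -5*P (h(O, P) = P + (2*P)*(-3) = P - 6*P = -5*P)
h(c, z + 90) - 1*(-8773) = -5*(9/2 + 90) - 1*(-8773) = -5*189/2 + 8773 = -945/2 + 8773 = 16601/2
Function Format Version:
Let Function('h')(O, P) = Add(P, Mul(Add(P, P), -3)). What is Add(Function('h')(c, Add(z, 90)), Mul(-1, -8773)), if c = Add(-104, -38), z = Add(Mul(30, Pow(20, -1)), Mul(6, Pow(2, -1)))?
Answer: Rational(16601, 2) ≈ 8300.5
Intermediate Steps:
z = Rational(9, 2) (z = Add(Mul(30, Rational(1, 20)), Mul(6, Rational(1, 2))) = Add(Rational(3, 2), 3) = Rational(9, 2) ≈ 4.5000)
c = -142
Function('h')(O, P) = Mul(-5, P) (Function('h')(O, P) = Add(P, Mul(Mul(2, P), -3)) = Add(P, Mul(-6, P)) = Mul(-5, P))
Add(Function('h')(c, Add(z, 90)), Mul(-1, -8773)) = Add(Mul(-5, Add(Rational(9, 2), 90)), Mul(-1, -8773)) = Add(Mul(-5, Rational(189, 2)), 8773) = Add(Rational(-945, 2), 8773) = Rational(16601, 2)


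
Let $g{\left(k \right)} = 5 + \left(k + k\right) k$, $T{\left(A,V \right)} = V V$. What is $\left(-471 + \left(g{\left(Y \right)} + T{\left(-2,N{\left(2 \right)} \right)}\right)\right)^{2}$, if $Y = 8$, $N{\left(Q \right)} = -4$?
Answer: $103684$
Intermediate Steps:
$T{\left(A,V \right)} = V^{2}$
$g{\left(k \right)} = 5 + 2 k^{2}$ ($g{\left(k \right)} = 5 + 2 k k = 5 + 2 k^{2}$)
$\left(-471 + \left(g{\left(Y \right)} + T{\left(-2,N{\left(2 \right)} \right)}\right)\right)^{2} = \left(-471 + \left(\left(5 + 2 \cdot 8^{2}\right) + \left(-4\right)^{2}\right)\right)^{2} = \left(-471 + \left(\left(5 + 2 \cdot 64\right) + 16\right)\right)^{2} = \left(-471 + \left(\left(5 + 128\right) + 16\right)\right)^{2} = \left(-471 + \left(133 + 16\right)\right)^{2} = \left(-471 + 149\right)^{2} = \left(-322\right)^{2} = 103684$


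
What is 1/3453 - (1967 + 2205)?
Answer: -14405915/3453 ≈ -4172.0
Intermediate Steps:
1/3453 - (1967 + 2205) = 1/3453 - 1*4172 = 1/3453 - 4172 = -14405915/3453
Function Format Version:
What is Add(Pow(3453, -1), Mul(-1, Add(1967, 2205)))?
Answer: Rational(-14405915, 3453) ≈ -4172.0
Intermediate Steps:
Add(Pow(3453, -1), Mul(-1, Add(1967, 2205))) = Add(Rational(1, 3453), Mul(-1, 4172)) = Add(Rational(1, 3453), -4172) = Rational(-14405915, 3453)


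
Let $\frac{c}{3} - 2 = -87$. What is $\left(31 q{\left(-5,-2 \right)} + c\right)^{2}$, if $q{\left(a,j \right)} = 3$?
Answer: $26244$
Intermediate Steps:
$c = -255$ ($c = 6 + 3 \left(-87\right) = 6 - 261 = -255$)
$\left(31 q{\left(-5,-2 \right)} + c\right)^{2} = \left(31 \cdot 3 - 255\right)^{2} = \left(93 - 255\right)^{2} = \left(-162\right)^{2} = 26244$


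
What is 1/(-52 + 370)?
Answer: 1/318 ≈ 0.0031447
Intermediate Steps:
1/(-52 + 370) = 1/318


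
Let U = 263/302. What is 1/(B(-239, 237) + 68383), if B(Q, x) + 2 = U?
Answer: 302/20651325 ≈ 1.4624e-5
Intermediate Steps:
U = 263/302 (U = 263*(1/302) = 263/302 ≈ 0.87086)
B(Q, x) = -341/302 (B(Q, x) = -2 + 263/302 = -341/302)
1/(B(-239, 237) + 68383) = 1/(-341/302 + 68383) = 1/(20651325/302) = 302/20651325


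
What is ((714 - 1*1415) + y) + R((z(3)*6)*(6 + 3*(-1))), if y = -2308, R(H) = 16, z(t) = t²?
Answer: -2993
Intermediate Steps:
((714 - 1*1415) + y) + R((z(3)*6)*(6 + 3*(-1))) = ((714 - 1*1415) - 2308) + 16 = ((714 - 1415) - 2308) + 16 = (-701 - 2308) + 16 = -3009 + 16 = -2993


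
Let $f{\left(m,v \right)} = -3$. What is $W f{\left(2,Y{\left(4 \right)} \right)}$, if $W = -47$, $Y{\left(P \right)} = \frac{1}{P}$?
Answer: $141$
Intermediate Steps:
$W f{\left(2,Y{\left(4 \right)} \right)} = \left(-47\right) \left(-3\right) = 141$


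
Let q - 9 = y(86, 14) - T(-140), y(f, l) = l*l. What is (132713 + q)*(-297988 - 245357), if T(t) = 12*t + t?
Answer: -73209218610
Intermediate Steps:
y(f, l) = l**2
T(t) = 13*t
q = 2025 (q = 9 + (14**2 - 13*(-140)) = 9 + (196 - 1*(-1820)) = 9 + (196 + 1820) = 9 + 2016 = 2025)
(132713 + q)*(-297988 - 245357) = (132713 + 2025)*(-297988 - 245357) = 134738*(-543345) = -73209218610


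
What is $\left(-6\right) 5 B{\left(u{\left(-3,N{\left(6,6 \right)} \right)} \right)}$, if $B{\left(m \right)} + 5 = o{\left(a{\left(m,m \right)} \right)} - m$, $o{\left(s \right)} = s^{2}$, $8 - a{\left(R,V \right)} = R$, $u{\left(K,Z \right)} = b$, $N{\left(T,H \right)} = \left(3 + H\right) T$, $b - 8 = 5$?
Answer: $-210$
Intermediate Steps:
$b = 13$ ($b = 8 + 5 = 13$)
$N{\left(T,H \right)} = T \left(3 + H\right)$
$u{\left(K,Z \right)} = 13$
$a{\left(R,V \right)} = 8 - R$
$B{\left(m \right)} = -5 + \left(8 - m\right)^{2} - m$ ($B{\left(m \right)} = -5 - \left(m - \left(8 - m\right)^{2}\right) = -5 + \left(8 - m\right)^{2} - m$)
$\left(-6\right) 5 B{\left(u{\left(-3,N{\left(6,6 \right)} \right)} \right)} = \left(-6\right) 5 \left(-5 + \left(-8 + 13\right)^{2} - 13\right) = - 30 \left(-5 + 5^{2} - 13\right) = - 30 \left(-5 + 25 - 13\right) = \left(-30\right) 7 = -210$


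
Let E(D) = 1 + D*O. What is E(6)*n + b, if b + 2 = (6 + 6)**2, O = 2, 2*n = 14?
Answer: 233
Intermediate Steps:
n = 7 (n = (1/2)*14 = 7)
E(D) = 1 + 2*D (E(D) = 1 + D*2 = 1 + 2*D)
b = 142 (b = -2 + (6 + 6)**2 = -2 + 12**2 = -2 + 144 = 142)
E(6)*n + b = (1 + 2*6)*7 + 142 = (1 + 12)*7 + 142 = 13*7 + 142 = 91 + 142 = 233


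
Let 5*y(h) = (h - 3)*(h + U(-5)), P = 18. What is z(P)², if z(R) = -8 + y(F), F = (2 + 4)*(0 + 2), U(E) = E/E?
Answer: 5929/25 ≈ 237.16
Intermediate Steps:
U(E) = 1
F = 12 (F = 6*2 = 12)
y(h) = (1 + h)*(-3 + h)/5 (y(h) = ((h - 3)*(h + 1))/5 = ((-3 + h)*(1 + h))/5 = ((1 + h)*(-3 + h))/5 = (1 + h)*(-3 + h)/5)
z(R) = 77/5 (z(R) = -8 + (-⅗ - ⅖*12 + (⅕)*12²) = -8 + (-⅗ - 24/5 + (⅕)*144) = -8 + (-⅗ - 24/5 + 144/5) = -8 + 117/5 = 77/5)
z(P)² = (77/5)² = 5929/25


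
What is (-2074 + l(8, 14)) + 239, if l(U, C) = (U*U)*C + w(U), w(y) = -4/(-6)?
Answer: -2815/3 ≈ -938.33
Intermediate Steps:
w(y) = ⅔ (w(y) = -4*(-⅙) = ⅔)
l(U, C) = ⅔ + C*U² (l(U, C) = (U*U)*C + ⅔ = U²*C + ⅔ = C*U² + ⅔ = ⅔ + C*U²)
(-2074 + l(8, 14)) + 239 = (-2074 + (⅔ + 14*8²)) + 239 = (-2074 + (⅔ + 14*64)) + 239 = (-2074 + (⅔ + 896)) + 239 = (-2074 + 2690/3) + 239 = -3532/3 + 239 = -2815/3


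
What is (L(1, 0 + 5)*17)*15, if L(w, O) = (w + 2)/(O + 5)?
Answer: 153/2 ≈ 76.500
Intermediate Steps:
L(w, O) = (2 + w)/(5 + O)
(L(1, 0 + 5)*17)*15 = (((2 + 1)/(5 + (0 + 5)))*17)*15 = ((3/(5 + 5))*17)*15 = ((3/10)*17)*15 = (51/10)*15 = 153/2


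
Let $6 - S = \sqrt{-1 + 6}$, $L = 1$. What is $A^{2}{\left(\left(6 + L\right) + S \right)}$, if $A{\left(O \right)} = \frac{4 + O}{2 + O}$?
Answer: $\frac{\left(17 - \sqrt{5}\right)^{2}}{\left(15 - \sqrt{5}\right)^{2}} \approx 1.3379$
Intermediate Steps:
$S = 6 - \sqrt{5}$ ($S = 6 - \sqrt{-1 + 6} = 6 - \sqrt{5} \approx 3.7639$)
$A{\left(O \right)} = \frac{4 + O}{2 + O}$
$A^{2}{\left(\left(6 + L\right) + S \right)} = \left(\frac{4 + \left(\left(6 + 1\right) + \left(6 - \sqrt{5}\right)\right)}{2 + \left(\left(6 + 1\right) + \left(6 - \sqrt{5}\right)\right)}\right)^{2} = \left(\frac{4 + \left(7 + \left(6 - \sqrt{5}\right)\right)}{2 + \left(7 + \left(6 - \sqrt{5}\right)\right)}\right)^{2} = \left(\frac{4 + \left(13 - \sqrt{5}\right)}{2 + \left(13 - \sqrt{5}\right)}\right)^{2} = \left(\frac{17 - \sqrt{5}}{15 - \sqrt{5}}\right)^{2} = \frac{\left(17 - \sqrt{5}\right)^{2}}{\left(15 - \sqrt{5}\right)^{2}}$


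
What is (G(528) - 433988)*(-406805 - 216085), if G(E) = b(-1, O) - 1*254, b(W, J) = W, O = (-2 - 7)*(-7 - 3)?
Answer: 270485622270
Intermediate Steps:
O = 90 (O = -9*(-10) = 90)
G(E) = -255 (G(E) = -1 - 1*254 = -1 - 254 = -255)
(G(528) - 433988)*(-406805 - 216085) = (-255 - 433988)*(-406805 - 216085) = -434243*(-622890) = 270485622270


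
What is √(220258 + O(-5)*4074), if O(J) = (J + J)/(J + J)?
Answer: 2*√56083 ≈ 473.64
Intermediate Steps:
O(J) = 1 (O(J) = (2*J)/((2*J)) = (2*J)*(1/(2*J)) = 1)
√(220258 + O(-5)*4074) = √(220258 + 1*4074) = √(220258 + 4074) = √224332 = 2*√56083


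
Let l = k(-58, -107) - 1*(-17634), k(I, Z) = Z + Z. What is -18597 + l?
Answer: -1177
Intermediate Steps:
k(I, Z) = 2*Z
l = 17420 (l = 2*(-107) - 1*(-17634) = -214 + 17634 = 17420)
-18597 + l = -18597 + 17420 = -1177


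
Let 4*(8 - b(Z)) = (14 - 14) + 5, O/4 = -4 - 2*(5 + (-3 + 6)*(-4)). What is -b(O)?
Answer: -27/4 ≈ -6.7500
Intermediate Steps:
O = 40 (O = 4*(-4 - 2*(5 + (-3 + 6)*(-4))) = 4*(-4 - 2*(5 + 3*(-4))) = 4*(-4 - 2*(5 - 12)) = 4*(-4 - 2*(-7)) = 4*(-4 + 14) = 4*10 = 40)
b(Z) = 27/4 (b(Z) = 8 - ((14 - 14) + 5)/4 = 8 - (0 + 5)/4 = 8 - 1/4*5 = 8 - 5/4 = 27/4)
-b(O) = -1*27/4 = -27/4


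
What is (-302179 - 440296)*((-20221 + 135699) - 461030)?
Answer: 256563721200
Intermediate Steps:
(-302179 - 440296)*((-20221 + 135699) - 461030) = -742475*(115478 - 461030) = -742475*(-345552) = 256563721200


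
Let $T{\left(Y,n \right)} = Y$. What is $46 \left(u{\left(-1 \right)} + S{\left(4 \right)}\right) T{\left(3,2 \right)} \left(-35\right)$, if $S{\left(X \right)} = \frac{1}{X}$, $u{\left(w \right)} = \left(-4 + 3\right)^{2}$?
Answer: $- \frac{12075}{2} \approx -6037.5$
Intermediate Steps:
$u{\left(w \right)} = 1$ ($u{\left(w \right)} = \left(-1\right)^{2} = 1$)
$46 \left(u{\left(-1 \right)} + S{\left(4 \right)}\right) T{\left(3,2 \right)} \left(-35\right) = 46 \left(1 + \frac{1}{4}\right) 3 \left(-35\right) = 46 \cdot \frac{5}{4} \cdot 3 \left(-35\right) = 46 \cdot \frac{15}{4} \left(-35\right) = \frac{345}{2} \left(-35\right) = - \frac{12075}{2}$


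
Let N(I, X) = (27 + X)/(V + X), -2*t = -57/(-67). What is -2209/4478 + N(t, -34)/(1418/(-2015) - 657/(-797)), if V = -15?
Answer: 4196144223/6072002314 ≈ 0.69106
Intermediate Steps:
t = -57/134 (t = -(-57)/(2*(-67)) = -(-57)*(-1)/(2*67) = -1/2*57/67 = -57/134 ≈ -0.42537)
N(I, X) = (27 + X)/(-15 + X)
-2209/4478 + N(t, -34)/(1418/(-2015) - 657/(-797)) = -2209/4478 + ((27 - 34)/(-15 - 34))/(1418/(-2015) - 657/(-797)) = -2209*1/4478 + (-7/(-49))/(1418*(-1/2015) - 657*(-1/797)) = -2209/4478 + (-1/49*(-7))/(-1418/2015 + 657/797) = -2209/4478 + 1/(7*(193709/1605955)) = -2209/4478 + (1/7)*(1605955/193709) = -2209/4478 + 1605955/1355963 = 4196144223/6072002314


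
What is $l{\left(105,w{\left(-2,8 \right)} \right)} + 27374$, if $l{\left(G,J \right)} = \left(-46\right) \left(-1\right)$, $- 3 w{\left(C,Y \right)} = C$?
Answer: $27420$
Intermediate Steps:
$w{\left(C,Y \right)} = - \frac{C}{3}$
$l{\left(G,J \right)} = 46$
$l{\left(105,w{\left(-2,8 \right)} \right)} + 27374 = 46 + 27374 = 27420$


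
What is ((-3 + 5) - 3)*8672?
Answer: -8672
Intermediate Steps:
((-3 + 5) - 3)*8672 = (2 - 3)*8672 = -1*8672 = -8672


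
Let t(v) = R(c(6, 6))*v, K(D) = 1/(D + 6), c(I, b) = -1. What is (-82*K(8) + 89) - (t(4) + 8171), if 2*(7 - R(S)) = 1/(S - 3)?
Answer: -113629/14 ≈ -8116.4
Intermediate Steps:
R(S) = 7 - 1/(2*(-3 + S)) (R(S) = 7 - 1/(2*(S - 3)) = 7 - 1/(2*(-3 + S)))
K(D) = 1/(6 + D)
t(v) = 57*v/8 (t(v) = ((-43 + 14*(-1))/(2*(-3 - 1)))*v = ((½)*(-43 - 14)/(-4))*v = ((½)*(-¼)*(-57))*v = 57*v/8)
(-82*K(8) + 89) - (t(4) + 8171) = (-82/(6 + 8) + 89) - ((57/8)*4 + 8171) = (-82/14 + 89) - (57/2 + 8171) = (-82*1/14 + 89) - 1*16399/2 = (-41/7 + 89) - 16399/2 = 582/7 - 16399/2 = -113629/14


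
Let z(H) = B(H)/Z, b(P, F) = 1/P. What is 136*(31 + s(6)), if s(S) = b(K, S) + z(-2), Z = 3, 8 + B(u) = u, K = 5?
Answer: 56848/15 ≈ 3789.9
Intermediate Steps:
B(u) = -8 + u
z(H) = -8/3 + H/3 (z(H) = (-8 + H)/3 = (-8 + H)*(⅓) = -8/3 + H/3)
s(S) = -47/15 (s(S) = 1/5 + (-8/3 + (⅓)*(-2)) = ⅕ + (-8/3 - ⅔) = ⅕ - 10/3 = -47/15)
136*(31 + s(6)) = 136*(31 - 47/15) = 136*(418/15) = 56848/15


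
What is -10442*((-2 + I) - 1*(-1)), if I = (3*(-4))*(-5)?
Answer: -616078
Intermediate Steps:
I = 60 (I = -12*(-5) = 60)
-10442*((-2 + I) - 1*(-1)) = -10442*((-2 + 60) - 1*(-1)) = -10442*(58 + 1) = -10442*59 = -616078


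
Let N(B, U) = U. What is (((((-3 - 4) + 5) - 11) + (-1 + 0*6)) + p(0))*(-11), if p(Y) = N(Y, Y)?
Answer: 154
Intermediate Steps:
p(Y) = Y
(((((-3 - 4) + 5) - 11) + (-1 + 0*6)) + p(0))*(-11) = (((((-3 - 4) + 5) - 11) + (-1 + 0*6)) + 0)*(-11) = ((((-7 + 5) - 11) + (-1 + 0)) + 0)*(-11) = (((-2 - 11) - 1) + 0)*(-11) = ((-13 - 1) + 0)*(-11) = (-14 + 0)*(-11) = -14*(-11) = 154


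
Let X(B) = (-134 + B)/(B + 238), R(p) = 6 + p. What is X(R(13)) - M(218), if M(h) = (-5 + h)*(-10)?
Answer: 547295/257 ≈ 2129.6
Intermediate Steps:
M(h) = 50 - 10*h
X(B) = (-134 + B)/(238 + B)
X(R(13)) - M(218) = (-134 + (6 + 13))/(238 + (6 + 13)) - (50 - 10*218) = (-134 + 19)/(238 + 19) - (50 - 2180) = -115/257 - 1*(-2130) = (1/257)*(-115) + 2130 = -115/257 + 2130 = 547295/257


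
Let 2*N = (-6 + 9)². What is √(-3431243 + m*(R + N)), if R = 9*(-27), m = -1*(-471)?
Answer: I*√14174306/2 ≈ 1882.4*I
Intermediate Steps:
m = 471
N = 9/2 (N = (-6 + 9)²/2 = (½)*3² = (½)*9 = 9/2 ≈ 4.5000)
R = -243
√(-3431243 + m*(R + N)) = √(-3431243 + 471*(-243 + 9/2)) = √(-3431243 + 471*(-477/2)) = √(-3431243 - 224667/2) = √(-7087153/2) = I*√14174306/2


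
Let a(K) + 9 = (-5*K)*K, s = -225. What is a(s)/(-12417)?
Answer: 84378/4139 ≈ 20.386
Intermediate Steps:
a(K) = -9 - 5*K**2 (a(K) = -9 + (-5*K)*K = -9 - 5*K**2)
a(s)/(-12417) = (-9 - 5*(-225)**2)/(-12417) = (-9 - 5*50625)*(-1/12417) = (-9 - 253125)*(-1/12417) = -253134*(-1/12417) = 84378/4139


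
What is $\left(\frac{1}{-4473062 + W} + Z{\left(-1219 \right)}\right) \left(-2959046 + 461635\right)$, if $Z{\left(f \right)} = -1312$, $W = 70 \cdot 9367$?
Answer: $\frac{12508013435443715}{3817372} \approx 3.2766 \cdot 10^{9}$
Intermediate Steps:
$W = 655690$
$\left(\frac{1}{-4473062 + W} + Z{\left(-1219 \right)}\right) \left(-2959046 + 461635\right) = \left(\frac{1}{-4473062 + 655690} - 1312\right) \left(-2959046 + 461635\right) = \left(\frac{1}{-3817372} - 1312\right) \left(-2497411\right) = \left(- \frac{1}{3817372} - 1312\right) \left(-2497411\right) = \left(- \frac{5008392065}{3817372}\right) \left(-2497411\right) = \frac{12508013435443715}{3817372}$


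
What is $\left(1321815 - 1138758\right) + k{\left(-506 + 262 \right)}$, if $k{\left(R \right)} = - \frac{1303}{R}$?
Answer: $\frac{44667211}{244} \approx 1.8306 \cdot 10^{5}$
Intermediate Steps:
$\left(1321815 - 1138758\right) + k{\left(-506 + 262 \right)} = \left(1321815 - 1138758\right) - \frac{1303}{-506 + 262} = 183057 - \frac{1303}{-244} = 183057 - - \frac{1303}{244} = 183057 + \frac{1303}{244} = \frac{44667211}{244}$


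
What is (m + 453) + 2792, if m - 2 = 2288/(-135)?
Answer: 436057/135 ≈ 3230.1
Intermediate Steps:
m = -2018/135 (m = 2 + 2288/(-135) = 2 + 2288*(-1/135) = 2 - 2288/135 = -2018/135 ≈ -14.948)
(m + 453) + 2792 = (-2018/135 + 453) + 2792 = 59137/135 + 2792 = 436057/135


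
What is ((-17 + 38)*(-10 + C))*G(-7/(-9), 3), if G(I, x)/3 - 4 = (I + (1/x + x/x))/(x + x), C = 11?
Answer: 1645/6 ≈ 274.17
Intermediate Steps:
G(I, x) = 12 + 3*(1 + I + 1/x)/(2*x) (G(I, x) = 12 + 3*((I + (1/x + x/x))/(x + x)) = 12 + 3*((I + (1/x + 1))/((2*x))) = 12 + 3*((I + (1 + 1/x))*(1/(2*x))) = 12 + 3*((1 + I + 1/x)*(1/(2*x))) = 12 + 3*((1 + I + 1/x)/(2*x)) = 12 + 3*(1 + I + 1/x)/(2*x))
((-17 + 38)*(-10 + C))*G(-7/(-9), 3) = ((-17 + 38)*(-10 + 11))*((3/2)*(1 + 8*3² + 3*(1 - 7/(-9)))/3²) = (21*1)*((3/2)*(⅑)*(1 + 8*9 + 3*(1 - 7*(-⅑)))) = 21*((3/2)*(⅑)*(1 + 72 + 3*(1 + 7/9))) = 21*((3/2)*(⅑)*(1 + 72 + 3*(16/9))) = 21*((3/2)*(⅑)*(1 + 72 + 16/3)) = 21*((3/2)*(⅑)*(235/3)) = 21*(235/18) = 1645/6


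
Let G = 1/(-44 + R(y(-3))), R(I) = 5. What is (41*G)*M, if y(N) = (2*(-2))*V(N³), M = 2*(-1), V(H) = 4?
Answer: 82/39 ≈ 2.1026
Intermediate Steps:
M = -2
y(N) = -16 (y(N) = (2*(-2))*4 = -4*4 = -16)
G = -1/39 (G = 1/(-44 + 5) = 1/(-39) = -1/39 ≈ -0.025641)
(41*G)*M = (41*(-1/39))*(-2) = -41/39*(-2) = 82/39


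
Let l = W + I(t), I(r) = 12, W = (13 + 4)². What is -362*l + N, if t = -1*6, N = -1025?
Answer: -109987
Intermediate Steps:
W = 289 (W = 17² = 289)
t = -6
l = 301 (l = 289 + 12 = 301)
-362*l + N = -362*301 - 1025 = -108962 - 1025 = -109987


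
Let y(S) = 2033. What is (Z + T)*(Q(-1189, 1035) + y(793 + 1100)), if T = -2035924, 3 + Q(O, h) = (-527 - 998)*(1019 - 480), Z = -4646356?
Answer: 5479102074600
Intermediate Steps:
Q(O, h) = -821978 (Q(O, h) = -3 + (-527 - 998)*(1019 - 480) = -3 - 1525*539 = -3 - 821975 = -821978)
(Z + T)*(Q(-1189, 1035) + y(793 + 1100)) = (-4646356 - 2035924)*(-821978 + 2033) = -6682280*(-819945) = 5479102074600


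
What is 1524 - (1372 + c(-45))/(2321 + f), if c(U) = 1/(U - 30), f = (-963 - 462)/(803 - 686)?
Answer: 3429338713/2251100 ≈ 1523.4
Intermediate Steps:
f = -475/39 (f = -1425/117 = -1425*1/117 = -475/39 ≈ -12.179)
c(U) = 1/(-30 + U)
1524 - (1372 + c(-45))/(2321 + f) = 1524 - (1372 + 1/(-30 - 45))/(2321 - 475/39) = 1524 - (1372 + 1/(-75))/90044/39 = 1524 - (1372 - 1/75)*39/90044 = 1524 - 102899*39/(75*90044) = 1524 - 1*1337687/2251100 = 1524 - 1337687/2251100 = 3429338713/2251100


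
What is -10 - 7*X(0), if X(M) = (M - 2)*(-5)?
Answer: -80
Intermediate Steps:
X(M) = 10 - 5*M (X(M) = (-2 + M)*(-5) = 10 - 5*M)
-10 - 7*X(0) = -10 - 7*(10 - 5*0) = -10 - 7*(10 + 0) = -10 - 7*10 = -10 - 70 = -80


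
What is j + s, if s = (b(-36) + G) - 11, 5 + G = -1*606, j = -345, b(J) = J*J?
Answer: 329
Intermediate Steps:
b(J) = J²
G = -611 (G = -5 - 1*606 = -5 - 606 = -611)
s = 674 (s = ((-36)² - 611) - 11 = (1296 - 611) - 11 = 685 - 11 = 674)
j + s = -345 + 674 = 329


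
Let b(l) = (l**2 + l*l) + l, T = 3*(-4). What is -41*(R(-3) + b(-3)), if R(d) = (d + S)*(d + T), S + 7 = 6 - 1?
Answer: -3690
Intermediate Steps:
S = -2 (S = -7 + (6 - 1) = -7 + 5 = -2)
T = -12
R(d) = (-12 + d)*(-2 + d) (R(d) = (d - 2)*(d - 12) = (-2 + d)*(-12 + d) = (-12 + d)*(-2 + d))
b(l) = l + 2*l**2 (b(l) = (l**2 + l**2) + l = 2*l**2 + l = l + 2*l**2)
-41*(R(-3) + b(-3)) = -41*((24 + (-3)**2 - 14*(-3)) - 3*(1 + 2*(-3))) = -41*((24 + 9 + 42) - 3*(1 - 6)) = -41*(75 - 3*(-5)) = -41*(75 + 15) = -41*90 = -3690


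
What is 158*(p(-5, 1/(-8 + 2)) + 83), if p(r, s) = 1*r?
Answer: 12324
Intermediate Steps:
p(r, s) = r
158*(p(-5, 1/(-8 + 2)) + 83) = 158*(-5 + 83) = 158*78 = 12324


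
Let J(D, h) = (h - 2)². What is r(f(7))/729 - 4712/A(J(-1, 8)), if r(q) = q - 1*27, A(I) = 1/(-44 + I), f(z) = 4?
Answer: 27480361/729 ≈ 37696.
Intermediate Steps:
J(D, h) = (-2 + h)²
r(q) = -27 + q (r(q) = q - 27 = -27 + q)
r(f(7))/729 - 4712/A(J(-1, 8)) = (-27 + 4)/729 - (-207328 + 4712*(-2 + 8)²) = -23*1/729 - 4712/(1/(-44 + 6²)) = -23/729 - 4712/(1/(-44 + 36)) = -23/729 - 4712/(1/(-8)) = -23/729 - 4712/(-⅛) = -23/729 - 4712*(-8) = -23/729 + 37696 = 27480361/729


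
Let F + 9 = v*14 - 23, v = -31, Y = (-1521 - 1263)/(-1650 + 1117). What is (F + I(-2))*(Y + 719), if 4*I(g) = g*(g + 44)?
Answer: -187987357/533 ≈ -3.5270e+5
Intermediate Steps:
Y = 2784/533 (Y = -2784/(-533) = -2784*(-1/533) = 2784/533 ≈ 5.2233)
I(g) = g*(44 + g)/4 (I(g) = (g*(g + 44))/4 = (g*(44 + g))/4 = g*(44 + g)/4)
F = -466 (F = -9 + (-31*14 - 23) = -9 + (-434 - 23) = -9 - 457 = -466)
(F + I(-2))*(Y + 719) = (-466 + (1/4)*(-2)*(44 - 2))*(2784/533 + 719) = (-466 + (1/4)*(-2)*42)*(386011/533) = (-466 - 21)*(386011/533) = -487*386011/533 = -187987357/533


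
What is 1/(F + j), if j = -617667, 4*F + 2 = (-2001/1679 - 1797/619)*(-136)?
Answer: -90374/55808500333 ≈ -1.6194e-6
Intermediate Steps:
F = 12537125/90374 (F = -½ + ((-2001/1679 - 1797/619)*(-136))/4 = -½ + ((-2001*1/1679 - 1797*1/619)*(-136))/4 = -½ + ((-87/73 - 1797/619)*(-136))/4 = -½ + (-185034/45187*(-136))/4 = -½ + (¼)*(25164624/45187) = -½ + 6291156/45187 = 12537125/90374 ≈ 138.72)
1/(F + j) = 1/(12537125/90374 - 617667) = 1/(-55808500333/90374) = -90374/55808500333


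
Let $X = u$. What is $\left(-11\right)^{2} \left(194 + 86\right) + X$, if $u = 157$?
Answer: $34037$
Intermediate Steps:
$X = 157$
$\left(-11\right)^{2} \left(194 + 86\right) + X = \left(-11\right)^{2} \left(194 + 86\right) + 157 = 121 \cdot 280 + 157 = 33880 + 157 = 34037$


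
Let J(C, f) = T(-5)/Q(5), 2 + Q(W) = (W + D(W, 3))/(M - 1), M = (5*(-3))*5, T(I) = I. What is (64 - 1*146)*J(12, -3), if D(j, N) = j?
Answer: -15580/81 ≈ -192.35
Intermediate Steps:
M = -75 (M = -15*5 = -75)
Q(W) = -2 - W/38 (Q(W) = -2 + (W + W)/(-75 - 1) = -2 + (2*W)/(-76) = -2 + (2*W)*(-1/76) = -2 - W/38)
J(C, f) = 190/81 (J(C, f) = -5/(-2 - 1/38*5) = -5/(-2 - 5/38) = -5/(-81/38) = -5*(-38/81) = 190/81)
(64 - 1*146)*J(12, -3) = (64 - 1*146)*(190/81) = (64 - 146)*(190/81) = -82*190/81 = -15580/81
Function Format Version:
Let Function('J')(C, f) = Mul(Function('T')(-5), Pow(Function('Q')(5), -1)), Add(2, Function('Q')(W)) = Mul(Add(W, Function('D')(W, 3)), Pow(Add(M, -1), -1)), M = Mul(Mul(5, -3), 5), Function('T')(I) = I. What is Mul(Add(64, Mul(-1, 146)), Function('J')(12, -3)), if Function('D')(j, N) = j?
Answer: Rational(-15580, 81) ≈ -192.35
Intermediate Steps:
M = -75 (M = Mul(-15, 5) = -75)
Function('Q')(W) = Add(-2, Mul(Rational(-1, 38), W)) (Function('Q')(W) = Add(-2, Mul(Add(W, W), Pow(Add(-75, -1), -1))) = Add(-2, Mul(Mul(2, W), Pow(-76, -1))) = Add(-2, Mul(Mul(2, W), Rational(-1, 76))) = Add(-2, Mul(Rational(-1, 38), W)))
Function('J')(C, f) = Rational(190, 81) (Function('J')(C, f) = Mul(-5, Pow(Add(-2, Mul(Rational(-1, 38), 5)), -1)) = Mul(-5, Pow(Add(-2, Rational(-5, 38)), -1)) = Mul(-5, Pow(Rational(-81, 38), -1)) = Mul(-5, Rational(-38, 81)) = Rational(190, 81))
Mul(Add(64, Mul(-1, 146)), Function('J')(12, -3)) = Mul(Add(64, Mul(-1, 146)), Rational(190, 81)) = Mul(Add(64, -146), Rational(190, 81)) = Mul(-82, Rational(190, 81)) = Rational(-15580, 81)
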